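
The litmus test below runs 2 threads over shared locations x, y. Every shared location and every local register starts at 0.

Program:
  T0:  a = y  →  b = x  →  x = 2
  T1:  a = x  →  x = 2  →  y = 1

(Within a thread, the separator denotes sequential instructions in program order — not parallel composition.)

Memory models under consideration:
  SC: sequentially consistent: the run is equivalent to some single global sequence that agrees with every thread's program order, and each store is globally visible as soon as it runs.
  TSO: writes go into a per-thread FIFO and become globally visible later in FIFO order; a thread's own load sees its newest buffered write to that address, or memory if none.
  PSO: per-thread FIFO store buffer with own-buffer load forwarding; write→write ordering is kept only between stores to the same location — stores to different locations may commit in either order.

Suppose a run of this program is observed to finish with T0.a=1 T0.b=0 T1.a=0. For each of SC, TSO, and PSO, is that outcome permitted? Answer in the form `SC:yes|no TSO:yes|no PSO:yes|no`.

SC:no TSO:no PSO:yes

outcome vector order: (T0.a,T0.b,T1.a)
SC: 4 outcomes — {0/0/0 0/0/2 0/2/0 1/2/0}
TSO: 4 outcomes — {0/0/0 0/0/2 0/2/0 1/2/0}
PSO: 5 outcomes — {0/0/0 0/0/2 0/2/0 1/0/0 1/2/0}
target 1/0/0 ∈ {PSO}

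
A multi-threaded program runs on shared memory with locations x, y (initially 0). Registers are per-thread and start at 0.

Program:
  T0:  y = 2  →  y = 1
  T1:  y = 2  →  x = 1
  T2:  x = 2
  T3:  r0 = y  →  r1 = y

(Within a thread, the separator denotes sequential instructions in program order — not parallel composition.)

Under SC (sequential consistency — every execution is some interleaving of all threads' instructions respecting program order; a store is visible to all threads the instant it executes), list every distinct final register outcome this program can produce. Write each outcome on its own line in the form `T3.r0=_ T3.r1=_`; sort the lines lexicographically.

outcome vector order: (T3.r0,T3.r1)
|SC outcomes| = 7

T3.r0=0 T3.r1=0
T3.r0=0 T3.r1=1
T3.r0=0 T3.r1=2
T3.r0=1 T3.r1=1
T3.r0=1 T3.r1=2
T3.r0=2 T3.r1=1
T3.r0=2 T3.r1=2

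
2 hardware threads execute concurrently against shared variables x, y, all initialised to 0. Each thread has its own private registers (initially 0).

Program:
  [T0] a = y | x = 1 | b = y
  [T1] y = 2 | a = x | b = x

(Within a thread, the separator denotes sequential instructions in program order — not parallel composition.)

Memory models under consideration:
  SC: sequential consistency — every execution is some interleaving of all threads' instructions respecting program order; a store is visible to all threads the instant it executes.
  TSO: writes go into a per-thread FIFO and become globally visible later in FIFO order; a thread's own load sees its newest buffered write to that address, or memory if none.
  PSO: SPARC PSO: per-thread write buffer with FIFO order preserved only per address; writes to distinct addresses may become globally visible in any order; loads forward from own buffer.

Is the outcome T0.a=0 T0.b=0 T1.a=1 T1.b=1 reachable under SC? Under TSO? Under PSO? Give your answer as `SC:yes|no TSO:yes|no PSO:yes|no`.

SC:yes TSO:yes PSO:yes

outcome vector order: (T0.a,T0.b,T1.a,T1.b)
SC (7): <0 0 1 1> <0 2 0 0> <0 2 0 1> <0 2 1 1> <2 2 0 0> <2 2 0 1> <2 2 1 1>
TSO (9): <0 0 0 0> <0 0 0 1> <0 0 1 1> <0 2 0 0> <0 2 0 1> <0 2 1 1> <2 2 0 0> <2 2 0 1> <2 2 1 1>
PSO (9): <0 0 0 0> <0 0 0 1> <0 0 1 1> <0 2 0 0> <0 2 0 1> <0 2 1 1> <2 2 0 0> <2 2 0 1> <2 2 1 1>
target <0 0 1 1> ∈ {SC,TSO,PSO}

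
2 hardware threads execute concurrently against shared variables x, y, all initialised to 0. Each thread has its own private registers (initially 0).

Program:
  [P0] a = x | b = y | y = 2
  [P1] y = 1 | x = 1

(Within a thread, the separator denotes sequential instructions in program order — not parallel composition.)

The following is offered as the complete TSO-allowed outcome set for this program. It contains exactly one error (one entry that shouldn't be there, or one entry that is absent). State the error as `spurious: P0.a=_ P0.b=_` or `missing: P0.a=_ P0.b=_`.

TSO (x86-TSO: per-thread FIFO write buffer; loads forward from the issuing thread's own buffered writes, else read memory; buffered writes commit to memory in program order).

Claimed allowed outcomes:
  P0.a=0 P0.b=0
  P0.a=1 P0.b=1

missing: P0.a=0 P0.b=1

outcome vector order: (P0.a,P0.b)
under TSO → 0/0; 0/1; 1/1
TSO∖claimed = {0/1}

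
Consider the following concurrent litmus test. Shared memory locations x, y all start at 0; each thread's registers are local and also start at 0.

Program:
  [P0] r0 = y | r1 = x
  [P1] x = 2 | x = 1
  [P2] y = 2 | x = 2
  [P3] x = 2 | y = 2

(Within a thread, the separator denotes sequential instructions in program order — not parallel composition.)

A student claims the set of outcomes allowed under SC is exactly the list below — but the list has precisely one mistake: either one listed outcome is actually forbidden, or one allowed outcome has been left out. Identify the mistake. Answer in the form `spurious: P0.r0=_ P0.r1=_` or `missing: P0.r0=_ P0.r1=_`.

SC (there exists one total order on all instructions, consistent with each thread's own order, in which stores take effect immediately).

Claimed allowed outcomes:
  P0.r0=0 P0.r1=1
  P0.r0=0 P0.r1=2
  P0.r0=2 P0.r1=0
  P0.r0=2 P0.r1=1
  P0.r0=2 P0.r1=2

missing: P0.r0=0 P0.r1=0

outcome vector order: (P0.r0,P0.r1)
under SC → <0 0>; <0 1>; <0 2>; <2 0>; <2 1>; <2 2>
SC∖claimed = {<0 0>}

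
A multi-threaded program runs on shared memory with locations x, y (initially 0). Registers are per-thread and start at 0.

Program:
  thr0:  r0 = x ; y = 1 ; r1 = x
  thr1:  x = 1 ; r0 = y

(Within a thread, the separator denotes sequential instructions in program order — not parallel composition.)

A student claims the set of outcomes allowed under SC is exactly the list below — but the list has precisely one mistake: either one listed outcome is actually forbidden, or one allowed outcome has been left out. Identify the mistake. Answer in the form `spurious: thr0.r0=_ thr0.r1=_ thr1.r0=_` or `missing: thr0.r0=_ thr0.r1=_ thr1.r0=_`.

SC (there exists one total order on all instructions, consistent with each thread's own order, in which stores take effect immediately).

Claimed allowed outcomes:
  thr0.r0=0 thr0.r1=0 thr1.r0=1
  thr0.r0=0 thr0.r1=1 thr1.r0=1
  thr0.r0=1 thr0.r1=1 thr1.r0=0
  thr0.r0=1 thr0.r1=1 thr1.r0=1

missing: thr0.r0=0 thr0.r1=1 thr1.r0=0

outcome vector order: (thr0.r0,thr0.r1,thr1.r0)
SC (5): (0,0,1) (0,1,0) (0,1,1) (1,1,0) (1,1,1)
SC∖claimed = {(0,1,0)}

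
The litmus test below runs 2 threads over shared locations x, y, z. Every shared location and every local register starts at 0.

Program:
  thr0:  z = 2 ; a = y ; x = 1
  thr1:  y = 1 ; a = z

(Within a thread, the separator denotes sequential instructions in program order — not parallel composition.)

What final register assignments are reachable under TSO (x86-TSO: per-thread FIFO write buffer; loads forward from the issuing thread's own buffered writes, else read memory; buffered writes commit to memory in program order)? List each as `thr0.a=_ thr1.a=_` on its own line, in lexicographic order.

outcome vector order: (thr0.a,thr1.a)
|TSO outcomes| = 4

thr0.a=0 thr1.a=0
thr0.a=0 thr1.a=2
thr0.a=1 thr1.a=0
thr0.a=1 thr1.a=2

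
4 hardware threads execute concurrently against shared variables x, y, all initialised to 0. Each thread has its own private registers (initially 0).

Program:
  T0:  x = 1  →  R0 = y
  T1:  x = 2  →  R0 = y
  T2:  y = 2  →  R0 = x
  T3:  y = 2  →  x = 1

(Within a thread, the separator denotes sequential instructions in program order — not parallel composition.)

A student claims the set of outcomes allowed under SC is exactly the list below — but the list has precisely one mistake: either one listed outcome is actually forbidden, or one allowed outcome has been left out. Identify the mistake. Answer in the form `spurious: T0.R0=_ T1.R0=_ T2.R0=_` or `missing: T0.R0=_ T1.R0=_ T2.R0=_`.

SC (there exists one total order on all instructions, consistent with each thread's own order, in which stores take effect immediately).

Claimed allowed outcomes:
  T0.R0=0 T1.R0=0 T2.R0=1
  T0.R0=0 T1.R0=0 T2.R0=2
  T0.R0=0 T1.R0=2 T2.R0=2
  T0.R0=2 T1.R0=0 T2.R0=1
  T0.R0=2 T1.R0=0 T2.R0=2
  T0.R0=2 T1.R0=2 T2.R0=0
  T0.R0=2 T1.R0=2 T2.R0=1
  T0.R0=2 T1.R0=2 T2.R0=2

missing: T0.R0=0 T1.R0=2 T2.R0=1

outcome vector order: (T0.R0,T1.R0,T2.R0)
[SC] allowed = {<0 0 1> <0 0 2> <0 2 1> <0 2 2> <2 0 1> <2 0 2> <2 2 0> <2 2 1> <2 2 2>}
SC∖claimed = {<0 2 1>}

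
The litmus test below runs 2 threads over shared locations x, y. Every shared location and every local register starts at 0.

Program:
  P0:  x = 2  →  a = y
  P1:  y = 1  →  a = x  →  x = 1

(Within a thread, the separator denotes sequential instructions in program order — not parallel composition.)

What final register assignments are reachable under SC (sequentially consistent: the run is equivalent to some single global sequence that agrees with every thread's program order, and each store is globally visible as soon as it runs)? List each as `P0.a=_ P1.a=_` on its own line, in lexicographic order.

outcome vector order: (P0.a,P1.a)
|SC outcomes| = 3

P0.a=0 P1.a=2
P0.a=1 P1.a=0
P0.a=1 P1.a=2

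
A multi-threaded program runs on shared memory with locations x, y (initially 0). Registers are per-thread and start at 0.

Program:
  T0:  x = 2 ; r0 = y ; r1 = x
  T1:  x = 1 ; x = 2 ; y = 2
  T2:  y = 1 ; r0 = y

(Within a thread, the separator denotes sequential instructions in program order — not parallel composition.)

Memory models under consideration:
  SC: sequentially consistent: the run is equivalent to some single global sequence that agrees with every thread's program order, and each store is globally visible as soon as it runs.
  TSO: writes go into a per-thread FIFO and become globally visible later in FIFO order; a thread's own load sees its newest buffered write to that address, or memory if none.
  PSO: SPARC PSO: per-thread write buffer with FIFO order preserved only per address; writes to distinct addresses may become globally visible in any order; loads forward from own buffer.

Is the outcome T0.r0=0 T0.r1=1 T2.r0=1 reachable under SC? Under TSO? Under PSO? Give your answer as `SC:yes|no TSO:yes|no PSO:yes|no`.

outcome vector order: (T0.r0,T0.r1,T2.r0)
under SC → 011; 012; 021; 022; 111; 112; 121; 122; 221; 222
under TSO → 011; 012; 021; 022; 111; 112; 121; 122; 221; 222
under PSO → 011; 012; 021; 022; 111; 112; 121; 122; 211; 212; 221; 222
target 011 ∈ {SC,TSO,PSO}

SC:yes TSO:yes PSO:yes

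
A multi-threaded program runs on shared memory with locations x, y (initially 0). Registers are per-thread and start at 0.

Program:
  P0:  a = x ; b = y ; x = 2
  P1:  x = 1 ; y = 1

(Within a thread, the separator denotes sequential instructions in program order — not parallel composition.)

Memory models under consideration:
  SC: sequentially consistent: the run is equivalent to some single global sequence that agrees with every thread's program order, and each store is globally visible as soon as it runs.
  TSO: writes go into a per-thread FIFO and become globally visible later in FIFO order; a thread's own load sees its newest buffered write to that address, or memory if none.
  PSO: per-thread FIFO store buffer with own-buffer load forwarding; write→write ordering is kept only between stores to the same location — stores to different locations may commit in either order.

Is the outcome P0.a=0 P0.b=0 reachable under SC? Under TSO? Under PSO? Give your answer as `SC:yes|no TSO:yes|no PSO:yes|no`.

outcome vector order: (P0.a,P0.b)
under SC → 0/0 0/1 1/0 1/1
under TSO → 0/0 0/1 1/0 1/1
under PSO → 0/0 0/1 1/0 1/1
target 0/0 ∈ {SC,TSO,PSO}

SC:yes TSO:yes PSO:yes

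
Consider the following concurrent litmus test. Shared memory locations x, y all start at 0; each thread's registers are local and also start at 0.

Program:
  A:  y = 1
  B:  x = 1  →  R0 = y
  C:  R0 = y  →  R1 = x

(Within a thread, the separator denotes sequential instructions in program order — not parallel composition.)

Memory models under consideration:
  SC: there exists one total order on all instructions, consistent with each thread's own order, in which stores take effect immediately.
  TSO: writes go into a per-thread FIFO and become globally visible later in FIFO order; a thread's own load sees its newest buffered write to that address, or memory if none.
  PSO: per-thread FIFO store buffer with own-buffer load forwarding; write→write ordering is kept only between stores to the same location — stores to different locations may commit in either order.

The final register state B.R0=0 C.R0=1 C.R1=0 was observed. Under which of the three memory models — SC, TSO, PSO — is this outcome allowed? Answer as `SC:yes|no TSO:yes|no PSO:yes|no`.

SC:no TSO:yes PSO:yes

outcome vector order: (B.R0,C.R0,C.R1)
SC (7): (0,0,0), (0,0,1), (0,1,1), (1,0,0), (1,0,1), (1,1,0), (1,1,1)
TSO (8): (0,0,0), (0,0,1), (0,1,0), (0,1,1), (1,0,0), (1,0,1), (1,1,0), (1,1,1)
PSO (8): (0,0,0), (0,0,1), (0,1,0), (0,1,1), (1,0,0), (1,0,1), (1,1,0), (1,1,1)
target (0,1,0) ∈ {TSO,PSO}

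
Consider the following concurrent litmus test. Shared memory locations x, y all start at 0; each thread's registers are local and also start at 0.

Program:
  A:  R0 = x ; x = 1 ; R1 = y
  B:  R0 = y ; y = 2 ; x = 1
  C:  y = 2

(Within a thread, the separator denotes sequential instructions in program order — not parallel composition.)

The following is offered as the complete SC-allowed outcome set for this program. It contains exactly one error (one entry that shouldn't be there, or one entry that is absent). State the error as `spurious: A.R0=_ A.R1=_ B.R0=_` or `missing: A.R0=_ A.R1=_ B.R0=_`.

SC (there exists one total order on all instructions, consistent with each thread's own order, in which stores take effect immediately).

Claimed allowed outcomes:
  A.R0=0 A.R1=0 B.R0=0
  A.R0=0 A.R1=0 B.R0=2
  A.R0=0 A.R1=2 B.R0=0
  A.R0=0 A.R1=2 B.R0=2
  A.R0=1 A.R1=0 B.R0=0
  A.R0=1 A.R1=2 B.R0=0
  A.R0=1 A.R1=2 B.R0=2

spurious: A.R0=1 A.R1=0 B.R0=0

outcome vector order: (A.R0,A.R1,B.R0)
[SC] allowed = {000 002 020 022 120 122}
claimed∖SC = {100}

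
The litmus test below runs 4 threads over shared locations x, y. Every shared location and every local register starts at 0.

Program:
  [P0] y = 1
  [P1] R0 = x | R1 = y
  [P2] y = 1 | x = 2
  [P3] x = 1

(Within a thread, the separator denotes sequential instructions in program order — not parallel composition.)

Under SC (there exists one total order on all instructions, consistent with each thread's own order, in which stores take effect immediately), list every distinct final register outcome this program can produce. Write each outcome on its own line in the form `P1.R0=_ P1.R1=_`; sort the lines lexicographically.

P1.R0=0 P1.R1=0
P1.R0=0 P1.R1=1
P1.R0=1 P1.R1=0
P1.R0=1 P1.R1=1
P1.R0=2 P1.R1=1

outcome vector order: (P1.R0,P1.R1)
|SC outcomes| = 5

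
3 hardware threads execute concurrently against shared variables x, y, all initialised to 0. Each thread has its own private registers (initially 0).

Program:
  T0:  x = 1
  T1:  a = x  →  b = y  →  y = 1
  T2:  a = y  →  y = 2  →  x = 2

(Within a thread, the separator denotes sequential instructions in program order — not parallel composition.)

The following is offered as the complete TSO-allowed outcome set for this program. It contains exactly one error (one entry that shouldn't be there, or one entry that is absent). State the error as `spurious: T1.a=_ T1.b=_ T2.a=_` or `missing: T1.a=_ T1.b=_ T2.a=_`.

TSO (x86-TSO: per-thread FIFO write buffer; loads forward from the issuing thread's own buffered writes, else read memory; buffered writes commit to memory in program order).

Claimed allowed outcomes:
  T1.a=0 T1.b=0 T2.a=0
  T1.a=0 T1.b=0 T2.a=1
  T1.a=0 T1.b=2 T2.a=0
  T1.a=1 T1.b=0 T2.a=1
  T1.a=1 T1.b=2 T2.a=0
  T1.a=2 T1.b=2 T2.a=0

missing: T1.a=1 T1.b=0 T2.a=0

outcome vector order: (T1.a,T1.b,T2.a)
[TSO] allowed = {(0,0,0), (0,0,1), (0,2,0), (1,0,0), (1,0,1), (1,2,0), (2,2,0)}
TSO∖claimed = {(1,0,0)}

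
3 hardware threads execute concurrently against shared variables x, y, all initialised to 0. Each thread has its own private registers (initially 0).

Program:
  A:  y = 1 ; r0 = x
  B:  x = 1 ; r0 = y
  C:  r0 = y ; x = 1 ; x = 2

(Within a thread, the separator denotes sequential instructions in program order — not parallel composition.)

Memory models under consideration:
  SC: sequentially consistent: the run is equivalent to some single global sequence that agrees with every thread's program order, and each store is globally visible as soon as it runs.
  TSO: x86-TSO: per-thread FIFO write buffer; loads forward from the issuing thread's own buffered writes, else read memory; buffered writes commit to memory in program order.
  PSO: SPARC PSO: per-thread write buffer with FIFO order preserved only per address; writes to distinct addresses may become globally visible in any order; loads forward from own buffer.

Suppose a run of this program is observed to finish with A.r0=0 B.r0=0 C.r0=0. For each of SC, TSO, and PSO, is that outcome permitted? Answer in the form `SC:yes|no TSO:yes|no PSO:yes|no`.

outcome vector order: (A.r0,B.r0,C.r0)
under SC → (0,1,0) (0,1,1) (1,0,0) (1,0,1) (1,1,0) (1,1,1) (2,0,0) (2,0,1) (2,1,0) (2,1,1)
under TSO → (0,0,0) (0,0,1) (0,1,0) (0,1,1) (1,0,0) (1,0,1) (1,1,0) (1,1,1) (2,0,0) (2,0,1) (2,1,0) (2,1,1)
under PSO → (0,0,0) (0,0,1) (0,1,0) (0,1,1) (1,0,0) (1,0,1) (1,1,0) (1,1,1) (2,0,0) (2,0,1) (2,1,0) (2,1,1)
target (0,0,0) ∈ {TSO,PSO}

SC:no TSO:yes PSO:yes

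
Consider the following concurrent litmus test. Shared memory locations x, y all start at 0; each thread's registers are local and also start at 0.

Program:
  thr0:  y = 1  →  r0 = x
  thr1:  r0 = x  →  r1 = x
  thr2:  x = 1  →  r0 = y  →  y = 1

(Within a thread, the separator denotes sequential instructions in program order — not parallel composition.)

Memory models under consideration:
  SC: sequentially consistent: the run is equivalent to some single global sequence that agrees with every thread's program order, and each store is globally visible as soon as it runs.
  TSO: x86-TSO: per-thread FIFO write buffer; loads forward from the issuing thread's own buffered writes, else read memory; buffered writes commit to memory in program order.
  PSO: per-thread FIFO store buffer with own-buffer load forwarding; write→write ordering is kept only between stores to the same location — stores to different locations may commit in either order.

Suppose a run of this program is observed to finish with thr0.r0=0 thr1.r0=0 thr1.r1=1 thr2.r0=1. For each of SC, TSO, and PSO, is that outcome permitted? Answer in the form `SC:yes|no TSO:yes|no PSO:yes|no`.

SC:yes TSO:yes PSO:yes

outcome vector order: (thr0.r0,thr1.r0,thr1.r1,thr2.r0)
SC (9): 0/0/0/1 0/0/1/1 0/1/1/1 1/0/0/0 1/0/0/1 1/0/1/0 1/0/1/1 1/1/1/0 1/1/1/1
TSO (12): 0/0/0/0 0/0/0/1 0/0/1/0 0/0/1/1 0/1/1/0 0/1/1/1 1/0/0/0 1/0/0/1 1/0/1/0 1/0/1/1 1/1/1/0 1/1/1/1
PSO (12): 0/0/0/0 0/0/0/1 0/0/1/0 0/0/1/1 0/1/1/0 0/1/1/1 1/0/0/0 1/0/0/1 1/0/1/0 1/0/1/1 1/1/1/0 1/1/1/1
target 0/0/1/1 ∈ {SC,TSO,PSO}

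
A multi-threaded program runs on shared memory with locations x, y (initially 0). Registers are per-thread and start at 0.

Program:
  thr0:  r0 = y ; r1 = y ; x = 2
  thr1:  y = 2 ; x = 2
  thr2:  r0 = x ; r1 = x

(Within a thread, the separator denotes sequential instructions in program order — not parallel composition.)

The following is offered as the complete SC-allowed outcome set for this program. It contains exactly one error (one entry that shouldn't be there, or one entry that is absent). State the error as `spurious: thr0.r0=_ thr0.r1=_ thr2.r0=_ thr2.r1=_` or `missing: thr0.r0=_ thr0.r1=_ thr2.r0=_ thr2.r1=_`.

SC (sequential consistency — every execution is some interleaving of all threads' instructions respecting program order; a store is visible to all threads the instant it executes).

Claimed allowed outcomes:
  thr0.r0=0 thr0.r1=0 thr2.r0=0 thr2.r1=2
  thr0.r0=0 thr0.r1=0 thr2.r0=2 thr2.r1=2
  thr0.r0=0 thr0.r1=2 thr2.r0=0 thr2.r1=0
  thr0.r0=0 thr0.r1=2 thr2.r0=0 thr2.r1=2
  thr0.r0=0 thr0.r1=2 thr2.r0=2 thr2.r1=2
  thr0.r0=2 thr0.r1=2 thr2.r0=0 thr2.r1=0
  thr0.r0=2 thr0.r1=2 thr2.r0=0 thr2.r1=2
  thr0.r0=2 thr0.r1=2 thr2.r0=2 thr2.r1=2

missing: thr0.r0=0 thr0.r1=0 thr2.r0=0 thr2.r1=0

outcome vector order: (thr0.r0,thr0.r1,thr2.r0,thr2.r1)
SC: 9 outcomes — {(0,0,0,0), (0,0,0,2), (0,0,2,2), (0,2,0,0), (0,2,0,2), (0,2,2,2), (2,2,0,0), (2,2,0,2), (2,2,2,2)}
SC∖claimed = {(0,0,0,0)}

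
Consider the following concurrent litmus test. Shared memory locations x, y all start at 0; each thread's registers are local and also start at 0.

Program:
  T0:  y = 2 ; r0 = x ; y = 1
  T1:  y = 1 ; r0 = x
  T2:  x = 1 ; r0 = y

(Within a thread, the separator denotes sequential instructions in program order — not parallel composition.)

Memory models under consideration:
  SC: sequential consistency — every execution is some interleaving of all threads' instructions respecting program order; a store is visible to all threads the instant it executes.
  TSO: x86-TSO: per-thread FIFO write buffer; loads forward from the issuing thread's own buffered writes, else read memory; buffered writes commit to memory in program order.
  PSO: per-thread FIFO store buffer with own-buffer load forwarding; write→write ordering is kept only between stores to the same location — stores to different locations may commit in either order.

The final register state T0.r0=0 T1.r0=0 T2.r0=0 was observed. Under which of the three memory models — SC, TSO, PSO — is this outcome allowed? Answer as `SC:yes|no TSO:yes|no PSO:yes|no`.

outcome vector order: (T0.r0,T1.r0,T2.r0)
[SC] allowed = {<0 0 1>; <0 0 2>; <0 1 1>; <0 1 2>; <1 0 1>; <1 0 2>; <1 1 0>; <1 1 1>; <1 1 2>}
[TSO] allowed = {<0 0 0>; <0 0 1>; <0 0 2>; <0 1 0>; <0 1 1>; <0 1 2>; <1 0 0>; <1 0 1>; <1 0 2>; <1 1 0>; <1 1 1>; <1 1 2>}
[PSO] allowed = {<0 0 0>; <0 0 1>; <0 0 2>; <0 1 0>; <0 1 1>; <0 1 2>; <1 0 0>; <1 0 1>; <1 0 2>; <1 1 0>; <1 1 1>; <1 1 2>}
target <0 0 0> ∈ {TSO,PSO}

SC:no TSO:yes PSO:yes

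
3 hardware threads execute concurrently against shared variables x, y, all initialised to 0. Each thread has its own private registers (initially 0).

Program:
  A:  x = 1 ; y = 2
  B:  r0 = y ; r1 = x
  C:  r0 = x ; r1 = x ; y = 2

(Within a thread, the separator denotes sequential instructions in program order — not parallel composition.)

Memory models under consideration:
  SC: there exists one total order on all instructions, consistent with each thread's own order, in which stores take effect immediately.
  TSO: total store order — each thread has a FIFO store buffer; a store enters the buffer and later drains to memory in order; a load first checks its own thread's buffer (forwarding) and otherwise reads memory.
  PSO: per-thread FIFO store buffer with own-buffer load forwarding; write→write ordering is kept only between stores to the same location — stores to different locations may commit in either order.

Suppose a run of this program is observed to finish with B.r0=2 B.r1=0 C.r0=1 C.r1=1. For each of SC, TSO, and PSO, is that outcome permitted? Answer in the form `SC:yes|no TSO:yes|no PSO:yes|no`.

outcome vector order: (B.r0,B.r1,C.r0,C.r1)
SC: 10 outcomes — {<0 0 0 0>, <0 0 0 1>, <0 0 1 1>, <0 1 0 0>, <0 1 0 1>, <0 1 1 1>, <2 0 0 0>, <2 1 0 0>, <2 1 0 1>, <2 1 1 1>}
TSO: 10 outcomes — {<0 0 0 0>, <0 0 0 1>, <0 0 1 1>, <0 1 0 0>, <0 1 0 1>, <0 1 1 1>, <2 0 0 0>, <2 1 0 0>, <2 1 0 1>, <2 1 1 1>}
PSO: 12 outcomes — {<0 0 0 0>, <0 0 0 1>, <0 0 1 1>, <0 1 0 0>, <0 1 0 1>, <0 1 1 1>, <2 0 0 0>, <2 0 0 1>, <2 0 1 1>, <2 1 0 0>, <2 1 0 1>, <2 1 1 1>}
target <2 0 1 1> ∈ {PSO}

SC:no TSO:no PSO:yes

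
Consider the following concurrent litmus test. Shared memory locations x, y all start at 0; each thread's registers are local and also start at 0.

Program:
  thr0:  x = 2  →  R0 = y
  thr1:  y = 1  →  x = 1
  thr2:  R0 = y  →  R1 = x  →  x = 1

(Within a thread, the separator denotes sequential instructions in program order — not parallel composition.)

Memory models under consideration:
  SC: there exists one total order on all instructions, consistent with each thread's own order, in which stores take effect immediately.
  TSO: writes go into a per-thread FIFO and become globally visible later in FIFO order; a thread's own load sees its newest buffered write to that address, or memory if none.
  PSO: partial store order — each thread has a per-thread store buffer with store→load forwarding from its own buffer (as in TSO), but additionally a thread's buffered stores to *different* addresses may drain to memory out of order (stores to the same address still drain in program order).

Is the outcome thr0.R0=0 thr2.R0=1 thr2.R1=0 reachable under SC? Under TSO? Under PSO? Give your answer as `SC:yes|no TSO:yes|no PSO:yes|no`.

SC:no TSO:yes PSO:yes

outcome vector order: (thr0.R0,thr2.R0,thr2.R1)
under SC → 000 001 002 011 012 100 101 102 110 111 112
under TSO → 000 001 002 010 011 012 100 101 102 110 111 112
under PSO → 000 001 002 010 011 012 100 101 102 110 111 112
target 010 ∈ {TSO,PSO}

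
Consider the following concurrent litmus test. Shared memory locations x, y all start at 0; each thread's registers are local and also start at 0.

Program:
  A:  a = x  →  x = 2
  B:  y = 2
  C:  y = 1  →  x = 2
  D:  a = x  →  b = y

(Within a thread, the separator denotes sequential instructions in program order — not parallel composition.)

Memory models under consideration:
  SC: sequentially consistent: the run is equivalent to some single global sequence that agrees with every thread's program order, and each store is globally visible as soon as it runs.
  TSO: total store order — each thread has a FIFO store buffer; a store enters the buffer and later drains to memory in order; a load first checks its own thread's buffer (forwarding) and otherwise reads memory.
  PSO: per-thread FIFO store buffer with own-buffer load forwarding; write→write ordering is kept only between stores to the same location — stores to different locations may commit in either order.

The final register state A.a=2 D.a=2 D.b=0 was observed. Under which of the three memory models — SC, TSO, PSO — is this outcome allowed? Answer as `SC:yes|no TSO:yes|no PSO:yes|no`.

SC:no TSO:no PSO:yes

outcome vector order: (A.a,D.a,D.b)
under SC → 0/0/0 0/0/1 0/0/2 0/2/0 0/2/1 0/2/2 2/0/0 2/0/1 2/0/2 2/2/1 2/2/2
under TSO → 0/0/0 0/0/1 0/0/2 0/2/0 0/2/1 0/2/2 2/0/0 2/0/1 2/0/2 2/2/1 2/2/2
under PSO → 0/0/0 0/0/1 0/0/2 0/2/0 0/2/1 0/2/2 2/0/0 2/0/1 2/0/2 2/2/0 2/2/1 2/2/2
target 2/2/0 ∈ {PSO}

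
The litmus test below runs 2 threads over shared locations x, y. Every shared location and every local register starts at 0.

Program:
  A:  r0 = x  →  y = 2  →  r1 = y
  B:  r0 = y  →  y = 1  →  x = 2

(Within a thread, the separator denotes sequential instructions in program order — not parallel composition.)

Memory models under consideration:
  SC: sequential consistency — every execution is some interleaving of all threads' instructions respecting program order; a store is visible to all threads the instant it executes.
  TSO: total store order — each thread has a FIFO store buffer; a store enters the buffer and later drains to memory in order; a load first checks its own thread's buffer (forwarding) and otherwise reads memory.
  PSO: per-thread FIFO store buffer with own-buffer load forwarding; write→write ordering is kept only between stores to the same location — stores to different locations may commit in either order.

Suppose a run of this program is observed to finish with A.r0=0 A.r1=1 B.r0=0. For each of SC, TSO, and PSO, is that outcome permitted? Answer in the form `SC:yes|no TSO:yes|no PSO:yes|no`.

outcome vector order: (A.r0,A.r1,B.r0)
SC (5): <0 1 0> <0 1 2> <0 2 0> <0 2 2> <2 2 0>
TSO (5): <0 1 0> <0 1 2> <0 2 0> <0 2 2> <2 2 0>
PSO (6): <0 1 0> <0 1 2> <0 2 0> <0 2 2> <2 1 0> <2 2 0>
target <0 1 0> ∈ {SC,TSO,PSO}

SC:yes TSO:yes PSO:yes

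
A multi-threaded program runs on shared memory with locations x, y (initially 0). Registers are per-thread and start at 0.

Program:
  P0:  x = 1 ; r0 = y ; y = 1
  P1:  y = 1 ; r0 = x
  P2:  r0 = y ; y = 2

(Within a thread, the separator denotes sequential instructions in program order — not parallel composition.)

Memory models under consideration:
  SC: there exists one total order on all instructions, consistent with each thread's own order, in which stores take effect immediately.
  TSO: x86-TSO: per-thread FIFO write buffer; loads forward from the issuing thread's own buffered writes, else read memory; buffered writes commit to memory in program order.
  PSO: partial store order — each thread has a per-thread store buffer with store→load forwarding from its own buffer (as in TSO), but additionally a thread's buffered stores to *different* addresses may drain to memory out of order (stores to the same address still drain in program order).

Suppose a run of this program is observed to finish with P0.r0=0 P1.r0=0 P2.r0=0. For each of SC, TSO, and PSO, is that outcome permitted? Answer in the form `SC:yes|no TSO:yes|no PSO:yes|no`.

outcome vector order: (P0.r0,P1.r0,P2.r0)
[SC] allowed = {010, 011, 100, 101, 110, 111, 200, 201, 210, 211}
[TSO] allowed = {000, 001, 010, 011, 100, 101, 110, 111, 200, 201, 210, 211}
[PSO] allowed = {000, 001, 010, 011, 100, 101, 110, 111, 200, 201, 210, 211}
target 000 ∈ {TSO,PSO}

SC:no TSO:yes PSO:yes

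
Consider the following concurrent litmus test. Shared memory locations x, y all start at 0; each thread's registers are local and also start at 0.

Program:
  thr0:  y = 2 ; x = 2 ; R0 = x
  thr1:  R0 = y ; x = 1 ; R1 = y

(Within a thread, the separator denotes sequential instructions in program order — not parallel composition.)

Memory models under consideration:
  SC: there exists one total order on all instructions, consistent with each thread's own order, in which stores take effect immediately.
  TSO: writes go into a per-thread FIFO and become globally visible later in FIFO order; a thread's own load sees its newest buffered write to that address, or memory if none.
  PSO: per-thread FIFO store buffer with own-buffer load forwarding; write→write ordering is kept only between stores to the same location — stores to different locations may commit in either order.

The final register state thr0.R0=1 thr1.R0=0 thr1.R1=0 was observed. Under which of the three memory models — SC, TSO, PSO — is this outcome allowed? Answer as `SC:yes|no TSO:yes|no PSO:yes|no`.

SC:no TSO:yes PSO:yes

outcome vector order: (thr0.R0,thr1.R0,thr1.R1)
[SC] allowed = {1/0/2, 1/2/2, 2/0/0, 2/0/2, 2/2/2}
[TSO] allowed = {1/0/0, 1/0/2, 1/2/2, 2/0/0, 2/0/2, 2/2/2}
[PSO] allowed = {1/0/0, 1/0/2, 1/2/2, 2/0/0, 2/0/2, 2/2/2}
target 1/0/0 ∈ {TSO,PSO}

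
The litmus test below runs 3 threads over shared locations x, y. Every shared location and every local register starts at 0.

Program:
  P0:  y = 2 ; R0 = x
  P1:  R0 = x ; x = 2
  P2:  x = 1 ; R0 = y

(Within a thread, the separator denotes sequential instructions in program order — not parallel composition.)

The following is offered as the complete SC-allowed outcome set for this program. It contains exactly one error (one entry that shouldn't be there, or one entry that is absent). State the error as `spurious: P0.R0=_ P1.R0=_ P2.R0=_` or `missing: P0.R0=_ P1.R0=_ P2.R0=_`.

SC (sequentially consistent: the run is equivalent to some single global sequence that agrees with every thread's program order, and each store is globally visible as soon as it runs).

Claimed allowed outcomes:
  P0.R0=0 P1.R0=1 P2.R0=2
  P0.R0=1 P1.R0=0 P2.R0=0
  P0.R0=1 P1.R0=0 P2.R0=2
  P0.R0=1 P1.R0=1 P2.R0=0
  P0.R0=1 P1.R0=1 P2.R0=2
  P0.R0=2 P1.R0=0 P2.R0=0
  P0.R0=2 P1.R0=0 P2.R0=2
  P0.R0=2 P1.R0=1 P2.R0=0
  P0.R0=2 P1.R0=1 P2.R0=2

outcome vector order: (P0.R0,P1.R0,P2.R0)
under SC → <0 0 2>, <0 1 2>, <1 0 0>, <1 0 2>, <1 1 0>, <1 1 2>, <2 0 0>, <2 0 2>, <2 1 0>, <2 1 2>
SC∖claimed = {<0 0 2>}

missing: P0.R0=0 P1.R0=0 P2.R0=2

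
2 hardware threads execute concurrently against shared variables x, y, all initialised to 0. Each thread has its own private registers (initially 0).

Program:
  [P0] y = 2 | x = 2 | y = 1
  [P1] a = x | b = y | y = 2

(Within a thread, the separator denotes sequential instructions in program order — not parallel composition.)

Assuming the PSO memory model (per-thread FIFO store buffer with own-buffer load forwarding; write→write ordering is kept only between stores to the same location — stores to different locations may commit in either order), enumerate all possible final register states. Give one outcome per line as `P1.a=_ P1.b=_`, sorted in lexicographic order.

outcome vector order: (P1.a,P1.b)
|PSO outcomes| = 6

P1.a=0 P1.b=0
P1.a=0 P1.b=1
P1.a=0 P1.b=2
P1.a=2 P1.b=0
P1.a=2 P1.b=1
P1.a=2 P1.b=2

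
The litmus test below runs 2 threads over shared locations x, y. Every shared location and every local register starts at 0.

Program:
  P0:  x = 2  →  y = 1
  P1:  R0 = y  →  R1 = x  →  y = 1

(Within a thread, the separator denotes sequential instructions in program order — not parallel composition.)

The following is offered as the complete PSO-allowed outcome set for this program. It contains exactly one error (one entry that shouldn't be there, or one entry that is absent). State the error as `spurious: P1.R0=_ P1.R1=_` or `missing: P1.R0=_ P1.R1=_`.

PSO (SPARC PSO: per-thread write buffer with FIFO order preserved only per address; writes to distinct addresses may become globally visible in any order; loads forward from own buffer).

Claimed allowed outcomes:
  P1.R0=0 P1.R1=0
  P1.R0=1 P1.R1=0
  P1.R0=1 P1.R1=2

outcome vector order: (P1.R0,P1.R1)
under PSO → <0 0> <0 2> <1 0> <1 2>
PSO∖claimed = {<0 2>}

missing: P1.R0=0 P1.R1=2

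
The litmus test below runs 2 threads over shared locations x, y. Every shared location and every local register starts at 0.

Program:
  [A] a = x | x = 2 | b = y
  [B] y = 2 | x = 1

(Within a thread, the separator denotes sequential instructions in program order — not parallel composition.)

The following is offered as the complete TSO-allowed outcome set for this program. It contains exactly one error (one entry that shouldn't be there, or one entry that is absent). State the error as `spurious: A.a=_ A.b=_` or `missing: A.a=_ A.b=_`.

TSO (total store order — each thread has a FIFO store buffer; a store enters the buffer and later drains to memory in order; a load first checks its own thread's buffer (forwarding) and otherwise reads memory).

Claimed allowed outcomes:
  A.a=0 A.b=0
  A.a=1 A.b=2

outcome vector order: (A.a,A.b)
TSO: 3 outcomes — {<0 0>; <0 2>; <1 2>}
TSO∖claimed = {<0 2>}

missing: A.a=0 A.b=2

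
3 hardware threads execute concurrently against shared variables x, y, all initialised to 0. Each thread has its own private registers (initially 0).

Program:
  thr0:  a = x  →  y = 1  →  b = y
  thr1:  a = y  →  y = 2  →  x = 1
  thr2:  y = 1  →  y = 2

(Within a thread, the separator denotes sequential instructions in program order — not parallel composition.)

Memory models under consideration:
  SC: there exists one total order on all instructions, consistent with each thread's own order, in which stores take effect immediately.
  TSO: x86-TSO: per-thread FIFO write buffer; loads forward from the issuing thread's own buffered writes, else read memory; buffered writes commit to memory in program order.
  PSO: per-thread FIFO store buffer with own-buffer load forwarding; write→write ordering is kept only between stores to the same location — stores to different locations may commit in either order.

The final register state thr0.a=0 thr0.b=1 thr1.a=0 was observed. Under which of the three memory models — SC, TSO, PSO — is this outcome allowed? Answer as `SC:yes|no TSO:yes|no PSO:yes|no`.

outcome vector order: (thr0.a,thr0.b,thr1.a)
under SC → (0,1,0); (0,1,1); (0,1,2); (0,2,0); (0,2,1); (0,2,2); (1,1,0); (1,1,1); (1,1,2); (1,2,0); (1,2,1)
under TSO → (0,1,0); (0,1,1); (0,1,2); (0,2,0); (0,2,1); (0,2,2); (1,1,0); (1,1,1); (1,1,2); (1,2,0); (1,2,1)
under PSO → (0,1,0); (0,1,1); (0,1,2); (0,2,0); (0,2,1); (0,2,2); (1,1,0); (1,1,1); (1,1,2); (1,2,0); (1,2,1); (1,2,2)
target (0,1,0) ∈ {SC,TSO,PSO}

SC:yes TSO:yes PSO:yes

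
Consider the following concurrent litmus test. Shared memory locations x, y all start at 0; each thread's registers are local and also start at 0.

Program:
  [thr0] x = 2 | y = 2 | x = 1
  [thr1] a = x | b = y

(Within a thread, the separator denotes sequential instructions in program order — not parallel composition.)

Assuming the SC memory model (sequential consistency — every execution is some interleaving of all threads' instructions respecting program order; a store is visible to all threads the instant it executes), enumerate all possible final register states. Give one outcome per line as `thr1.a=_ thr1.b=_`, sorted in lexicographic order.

thr1.a=0 thr1.b=0
thr1.a=0 thr1.b=2
thr1.a=1 thr1.b=2
thr1.a=2 thr1.b=0
thr1.a=2 thr1.b=2

outcome vector order: (thr1.a,thr1.b)
|SC outcomes| = 5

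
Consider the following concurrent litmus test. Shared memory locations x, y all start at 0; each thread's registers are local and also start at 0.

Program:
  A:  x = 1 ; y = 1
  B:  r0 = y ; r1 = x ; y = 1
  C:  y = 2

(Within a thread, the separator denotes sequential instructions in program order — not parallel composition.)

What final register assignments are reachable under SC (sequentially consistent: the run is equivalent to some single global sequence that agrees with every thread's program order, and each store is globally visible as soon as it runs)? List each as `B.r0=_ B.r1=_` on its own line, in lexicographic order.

outcome vector order: (B.r0,B.r1)
|SC outcomes| = 5

B.r0=0 B.r1=0
B.r0=0 B.r1=1
B.r0=1 B.r1=1
B.r0=2 B.r1=0
B.r0=2 B.r1=1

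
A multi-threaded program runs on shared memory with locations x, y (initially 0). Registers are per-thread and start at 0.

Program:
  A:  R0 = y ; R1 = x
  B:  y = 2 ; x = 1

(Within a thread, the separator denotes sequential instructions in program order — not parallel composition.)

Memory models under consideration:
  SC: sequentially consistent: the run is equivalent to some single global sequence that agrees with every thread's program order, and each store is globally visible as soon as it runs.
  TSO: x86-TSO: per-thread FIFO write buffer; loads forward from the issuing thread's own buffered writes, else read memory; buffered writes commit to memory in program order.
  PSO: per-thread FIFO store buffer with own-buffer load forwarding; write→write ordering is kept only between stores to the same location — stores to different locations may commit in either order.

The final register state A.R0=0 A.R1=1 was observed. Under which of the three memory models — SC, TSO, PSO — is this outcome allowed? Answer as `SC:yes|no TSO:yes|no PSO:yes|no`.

outcome vector order: (A.R0,A.R1)
SC: 4 outcomes — {0/0 0/1 2/0 2/1}
TSO: 4 outcomes — {0/0 0/1 2/0 2/1}
PSO: 4 outcomes — {0/0 0/1 2/0 2/1}
target 0/1 ∈ {SC,TSO,PSO}

SC:yes TSO:yes PSO:yes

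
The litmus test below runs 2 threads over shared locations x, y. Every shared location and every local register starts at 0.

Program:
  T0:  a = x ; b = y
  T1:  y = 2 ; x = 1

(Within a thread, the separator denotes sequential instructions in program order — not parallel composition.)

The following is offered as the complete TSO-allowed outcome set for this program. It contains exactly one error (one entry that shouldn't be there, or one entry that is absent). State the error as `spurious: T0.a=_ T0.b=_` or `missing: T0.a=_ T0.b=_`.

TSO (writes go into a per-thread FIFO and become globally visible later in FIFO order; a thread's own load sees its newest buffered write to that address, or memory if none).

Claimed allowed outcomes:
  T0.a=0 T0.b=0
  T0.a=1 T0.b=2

outcome vector order: (T0.a,T0.b)
under TSO → 0/0 0/2 1/2
TSO∖claimed = {0/2}

missing: T0.a=0 T0.b=2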